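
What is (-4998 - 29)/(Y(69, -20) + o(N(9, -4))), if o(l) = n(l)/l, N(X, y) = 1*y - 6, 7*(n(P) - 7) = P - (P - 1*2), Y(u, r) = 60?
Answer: -351890/4149 ≈ -84.813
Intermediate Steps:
n(P) = 51/7 (n(P) = 7 + (P - (P - 1*2))/7 = 7 + (P - (P - 2))/7 = 7 + (P - (-2 + P))/7 = 7 + (P + (2 - P))/7 = 7 + (⅐)*2 = 7 + 2/7 = 51/7)
N(X, y) = -6 + y (N(X, y) = y - 6 = -6 + y)
o(l) = 51/(7*l)
(-4998 - 29)/(Y(69, -20) + o(N(9, -4))) = (-4998 - 29)/(60 + 51/(7*(-6 - 4))) = -5027/(60 + (51/7)/(-10)) = -5027/(60 + (51/7)*(-⅒)) = -5027/(60 - 51/70) = -5027/4149/70 = -5027*70/4149 = -351890/4149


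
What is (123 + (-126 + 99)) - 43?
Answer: 53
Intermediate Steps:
(123 + (-126 + 99)) - 43 = (123 - 27) - 43 = 96 - 43 = 53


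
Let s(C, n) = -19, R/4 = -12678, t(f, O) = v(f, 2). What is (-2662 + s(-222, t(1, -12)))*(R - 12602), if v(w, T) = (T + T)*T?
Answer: 169744834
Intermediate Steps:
v(w, T) = 2*T² (v(w, T) = (2*T)*T = 2*T²)
t(f, O) = 8 (t(f, O) = 2*2² = 2*4 = 8)
R = -50712 (R = 4*(-12678) = -50712)
(-2662 + s(-222, t(1, -12)))*(R - 12602) = (-2662 - 19)*(-50712 - 12602) = -2681*(-63314) = 169744834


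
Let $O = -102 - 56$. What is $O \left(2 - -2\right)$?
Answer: $-632$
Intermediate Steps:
$O = -158$ ($O = -102 - 56 = -158$)
$O \left(2 - -2\right) = - 158 \left(2 - -2\right) = - 158 \left(2 + 2\right) = \left(-158\right) 4 = -632$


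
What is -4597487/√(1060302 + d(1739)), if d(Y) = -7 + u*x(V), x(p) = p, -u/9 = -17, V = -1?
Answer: -4597487*√1060142/1060142 ≈ -4465.2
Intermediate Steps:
u = 153 (u = -9*(-17) = 153)
d(Y) = -160 (d(Y) = -7 + 153*(-1) = -7 - 153 = -160)
-4597487/√(1060302 + d(1739)) = -4597487/√(1060302 - 160) = -4597487*√1060142/1060142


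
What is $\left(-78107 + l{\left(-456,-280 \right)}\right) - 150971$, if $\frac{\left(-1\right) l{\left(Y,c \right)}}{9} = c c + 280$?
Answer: $-937198$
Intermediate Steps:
$l{\left(Y,c \right)} = -2520 - 9 c^{2}$ ($l{\left(Y,c \right)} = - 9 \left(c c + 280\right) = - 9 \left(c^{2} + 280\right) = - 9 \left(280 + c^{2}\right) = -2520 - 9 c^{2}$)
$\left(-78107 + l{\left(-456,-280 \right)}\right) - 150971 = \left(-78107 - \left(2520 + 9 \left(-280\right)^{2}\right)\right) - 150971 = \left(-78107 - 708120\right) - 150971 = -786227 - 150971 = -937198$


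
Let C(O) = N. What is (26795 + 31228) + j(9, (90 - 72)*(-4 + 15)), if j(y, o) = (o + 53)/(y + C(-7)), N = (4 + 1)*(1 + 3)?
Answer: 1682918/29 ≈ 58032.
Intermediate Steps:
N = 20 (N = 5*4 = 20)
C(O) = 20
j(y, o) = (53 + o)/(20 + y) (j(y, o) = (o + 53)/(y + 20) = (53 + o)/(20 + y))
(26795 + 31228) + j(9, (90 - 72)*(-4 + 15)) = (26795 + 31228) + (53 + (90 - 72)*(-4 + 15))/(20 + 9) = 58023 + (53 + 18*11)/29 = 58023 + (53 + 198)/29 = 58023 + (1/29)*251 = 58023 + 251/29 = 1682918/29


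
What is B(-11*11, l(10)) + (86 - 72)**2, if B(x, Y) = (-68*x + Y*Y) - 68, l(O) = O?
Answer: 8456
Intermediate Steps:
B(x, Y) = -68 + Y**2 - 68*x (B(x, Y) = (-68*x + Y**2) - 68 = (Y**2 - 68*x) - 68 = -68 + Y**2 - 68*x)
B(-11*11, l(10)) + (86 - 72)**2 = (-68 + 10**2 - (-748)*11) + (86 - 72)**2 = (-68 + 100 - 68*(-121)) + 14**2 = (-68 + 100 + 8228) + 196 = 8260 + 196 = 8456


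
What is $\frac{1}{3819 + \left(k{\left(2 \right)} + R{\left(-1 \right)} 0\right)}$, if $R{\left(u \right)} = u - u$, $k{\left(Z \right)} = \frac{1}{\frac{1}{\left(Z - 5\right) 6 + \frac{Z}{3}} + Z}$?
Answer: $\frac{101}{385771} \approx 0.00026181$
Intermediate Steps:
$k{\left(Z \right)} = \frac{1}{Z + \frac{1}{-30 + \frac{19 Z}{3}}}$ ($k{\left(Z \right)} = \frac{1}{\frac{1}{\left(-5 + Z\right) 6 + Z \frac{1}{3}} + Z} = \frac{1}{\frac{1}{\left(-30 + 6 Z\right) + \frac{Z}{3}} + Z} = \frac{1}{\frac{1}{-30 + \frac{19 Z}{3}} + Z} = \frac{1}{Z + \frac{1}{-30 + \frac{19 Z}{3}}}$)
$R{\left(u \right)} = 0$
$\frac{1}{3819 + \left(k{\left(2 \right)} + R{\left(-1 \right)} 0\right)} = \frac{1}{3819 + \left(\frac{-90 + 19 \cdot 2}{3 - 180 + 19 \cdot 2^{2}} + 0 \cdot 0\right)} = \frac{1}{3819 + \left(\frac{-90 + 38}{3 - 180 + 19 \cdot 4} + 0\right)} = \frac{1}{3819 + \left(\frac{1}{3 - 180 + 76} \left(-52\right) + 0\right)} = \frac{1}{3819 + \left(\frac{1}{-101} \left(-52\right) + 0\right)} = \frac{1}{3819 + \left(\left(- \frac{1}{101}\right) \left(-52\right) + 0\right)} = \frac{1}{3819 + \left(\frac{52}{101} + 0\right)} = \frac{1}{3819 + \frac{52}{101}} = \frac{1}{\frac{385771}{101}} = \frac{101}{385771}$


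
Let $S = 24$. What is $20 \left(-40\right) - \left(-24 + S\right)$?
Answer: $-800$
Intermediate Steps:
$20 \left(-40\right) - \left(-24 + S\right) = 20 \left(-40\right) + \left(24 - 24\right) = -800 + \left(24 - 24\right) = -800 + 0 = -800$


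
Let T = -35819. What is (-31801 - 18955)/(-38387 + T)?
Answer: 25378/37103 ≈ 0.68399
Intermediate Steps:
(-31801 - 18955)/(-38387 + T) = (-31801 - 18955)/(-38387 - 35819) = -50756/(-74206) = -50756*(-1/74206) = 25378/37103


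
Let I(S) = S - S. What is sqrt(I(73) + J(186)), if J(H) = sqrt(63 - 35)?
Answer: sqrt(2)*7**(1/4) ≈ 2.3003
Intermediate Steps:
J(H) = 2*sqrt(7) (J(H) = sqrt(28) = 2*sqrt(7))
I(S) = 0
sqrt(I(73) + J(186)) = sqrt(0 + 2*sqrt(7)) = sqrt(2*sqrt(7)) = sqrt(2)*7**(1/4)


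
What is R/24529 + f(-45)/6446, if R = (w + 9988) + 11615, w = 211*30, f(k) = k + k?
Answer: 88924254/79056967 ≈ 1.1248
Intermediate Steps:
f(k) = 2*k
w = 6330
R = 27933 (R = (6330 + 9988) + 11615 = 16318 + 11615 = 27933)
R/24529 + f(-45)/6446 = 27933/24529 + (2*(-45))/6446 = 27933*(1/24529) - 90*1/6446 = 27933/24529 - 45/3223 = 88924254/79056967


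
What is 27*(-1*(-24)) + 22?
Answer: 670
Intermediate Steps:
27*(-1*(-24)) + 22 = 27*24 + 22 = 648 + 22 = 670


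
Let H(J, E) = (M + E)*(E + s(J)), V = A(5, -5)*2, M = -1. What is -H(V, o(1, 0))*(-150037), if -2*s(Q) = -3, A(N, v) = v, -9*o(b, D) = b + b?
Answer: -37959361/162 ≈ -2.3432e+5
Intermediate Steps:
o(b, D) = -2*b/9 (o(b, D) = -(b + b)/9 = -2*b/9)
s(Q) = 3/2 (s(Q) = -½*(-3) = 3/2)
V = -10 (V = -5*2 = -10)
H(J, E) = (-1 + E)*(3/2 + E) (H(J, E) = (-1 + E)*(E + 3/2) = (-1 + E)*(3/2 + E))
-H(V, o(1, 0))*(-150037) = -(-3/2 + (-2/9*1)² + (-2/9*1)/2)*(-150037) = -(-3/2 + (-2/9)² + (½)*(-2/9))*(-150037) = -(-3/2 + 4/81 - ⅑)*(-150037) = -(-253)*(-150037)/162 = -1*37959361/162 = -37959361/162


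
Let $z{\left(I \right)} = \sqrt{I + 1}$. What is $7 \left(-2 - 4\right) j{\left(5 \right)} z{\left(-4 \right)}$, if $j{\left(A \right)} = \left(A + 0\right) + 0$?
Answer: $- 210 i \sqrt{3} \approx - 363.73 i$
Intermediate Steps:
$z{\left(I \right)} = \sqrt{1 + I}$
$j{\left(A \right)} = A$ ($j{\left(A \right)} = A + 0 = A$)
$7 \left(-2 - 4\right) j{\left(5 \right)} z{\left(-4 \right)} = 7 \left(-2 - 4\right) 5 \sqrt{1 - 4} = 7 \left(\left(-6\right) 5\right) \sqrt{-3} = 7 \left(-30\right) i \sqrt{3} = - 210 i \sqrt{3}$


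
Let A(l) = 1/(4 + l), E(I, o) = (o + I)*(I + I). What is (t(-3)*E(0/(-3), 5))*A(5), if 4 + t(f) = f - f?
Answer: 0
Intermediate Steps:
E(I, o) = 2*I*(I + o) (E(I, o) = (I + o)*(2*I) = 2*I*(I + o))
t(f) = -4 (t(f) = -4 + (f - f) = -4 + 0 = -4)
(t(-3)*E(0/(-3), 5))*A(5) = (-8*0/(-3)*(0/(-3) + 5))/(4 + 5) = -8*0*(-⅓)*(0*(-⅓) + 5)/9 = -8*0*(0 + 5)*(⅑) = -8*0*5*(⅑) = -4*0*(⅑) = 0*(⅑) = 0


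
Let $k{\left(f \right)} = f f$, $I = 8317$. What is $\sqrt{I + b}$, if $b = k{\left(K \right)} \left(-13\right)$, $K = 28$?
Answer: $25 i \sqrt{3} \approx 43.301 i$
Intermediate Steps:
$k{\left(f \right)} = f^{2}$
$b = -10192$ ($b = 28^{2} \left(-13\right) = 784 \left(-13\right) = -10192$)
$\sqrt{I + b} = \sqrt{8317 - 10192} = \sqrt{-1875} = 25 i \sqrt{3}$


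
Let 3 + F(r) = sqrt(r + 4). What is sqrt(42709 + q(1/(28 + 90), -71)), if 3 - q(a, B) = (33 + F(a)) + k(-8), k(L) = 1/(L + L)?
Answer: sqrt(2377220153 - 472*sqrt(55814))/236 ≈ 206.59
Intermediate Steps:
k(L) = 1/(2*L)
F(r) = -3 + sqrt(4 + r) (F(r) = -3 + sqrt(r + 4) = -3 + sqrt(4 + r))
q(a, B) = -431/16 - sqrt(4 + a) (q(a, B) = 3 - ((33 + (-3 + sqrt(4 + a))) + (1/2)/(-8)) = 3 - ((30 + sqrt(4 + a)) + (1/2)*(-1/8)) = 3 - ((30 + sqrt(4 + a)) - 1/16) = 3 - (479/16 + sqrt(4 + a)) = 3 + (-479/16 - sqrt(4 + a)) = -431/16 - sqrt(4 + a))
sqrt(42709 + q(1/(28 + 90), -71)) = sqrt(42709 + (-431/16 - sqrt(4 + 1/(28 + 90)))) = sqrt(42709 + (-431/16 - sqrt(4 + 1/118))) = sqrt(42709 + (-431/16 - sqrt(473/118))) = sqrt(42709 + (-431/16 - sqrt(55814)/118)) = sqrt(682913/16 - sqrt(55814)/118)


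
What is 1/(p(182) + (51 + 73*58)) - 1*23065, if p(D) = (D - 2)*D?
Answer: -854442924/37045 ≈ -23065.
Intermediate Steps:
p(D) = D*(-2 + D) (p(D) = (-2 + D)*D = D*(-2 + D))
1/(p(182) + (51 + 73*58)) - 1*23065 = 1/(182*(-2 + 182) + (51 + 73*58)) - 1*23065 = 1/(182*180 + (51 + 4234)) - 23065 = 1/(32760 + 4285) - 23065 = 1/37045 - 23065 = -854442924/37045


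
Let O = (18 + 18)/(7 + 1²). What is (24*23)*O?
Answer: 2484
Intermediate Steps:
O = 9/2 (O = 36/(7 + 1) = 36/8 = 36*(⅛) = 9/2 ≈ 4.5000)
(24*23)*O = (24*23)*(9/2) = 552*(9/2) = 2484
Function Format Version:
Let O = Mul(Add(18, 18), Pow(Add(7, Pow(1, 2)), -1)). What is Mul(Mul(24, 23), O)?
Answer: 2484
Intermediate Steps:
O = Rational(9, 2) (O = Mul(36, Pow(Add(7, 1), -1)) = Mul(36, Pow(8, -1)) = Mul(36, Rational(1, 8)) = Rational(9, 2) ≈ 4.5000)
Mul(Mul(24, 23), O) = Mul(Mul(24, 23), Rational(9, 2)) = Mul(552, Rational(9, 2)) = 2484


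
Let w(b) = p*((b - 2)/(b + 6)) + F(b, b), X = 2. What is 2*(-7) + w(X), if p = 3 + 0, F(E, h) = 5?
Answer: -9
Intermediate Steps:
p = 3
w(b) = 5 + 3*(-2 + b)/(6 + b) (w(b) = 3*((b - 2)/(b + 6)) + 5 = 3*((-2 + b)/(6 + b)) + 5 = 3*(-2 + b)/(6 + b) + 5 = 5 + 3*(-2 + b)/(6 + b))
2*(-7) + w(X) = 2*(-7) + 8*(3 + 2)/(6 + 2) = -14 + 8*5/8 = -14 + 8*(⅛)*5 = -14 + 5 = -9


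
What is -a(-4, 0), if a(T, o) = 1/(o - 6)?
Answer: ⅙ ≈ 0.16667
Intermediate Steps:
a(T, o) = 1/(-6 + o)
-a(-4, 0) = -1/(-6 + 0) = -1/(-6) = -1*(-⅙) = ⅙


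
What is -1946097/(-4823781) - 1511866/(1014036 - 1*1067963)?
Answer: 2465952552755/86710679329 ≈ 28.439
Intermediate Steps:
-1946097/(-4823781) - 1511866/(1014036 - 1*1067963) = -1946097*(-1/4823781) - 1511866/(1014036 - 1067963) = 648699/1607927 - 1511866/(-53927) = 648699/1607927 - 1511866*(-1/53927) = 648699/1607927 + 1511866/53927 = 2465952552755/86710679329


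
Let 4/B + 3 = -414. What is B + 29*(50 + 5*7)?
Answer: 1027901/417 ≈ 2465.0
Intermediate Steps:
B = -4/417 (B = 4/(-3 - 414) = 4/(-417) = 4*(-1/417) = -4/417 ≈ -0.0095923)
B + 29*(50 + 5*7) = -4/417 + 29*(50 + 5*7) = -4/417 + 29*(50 + 35) = -4/417 + 29*85 = -4/417 + 2465 = 1027901/417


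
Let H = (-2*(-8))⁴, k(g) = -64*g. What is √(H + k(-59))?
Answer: 152*√3 ≈ 263.27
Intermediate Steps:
H = 65536 (H = 16⁴ = 65536)
√(H + k(-59)) = √(65536 - 64*(-59)) = √(65536 + 3776) = √69312 = 152*√3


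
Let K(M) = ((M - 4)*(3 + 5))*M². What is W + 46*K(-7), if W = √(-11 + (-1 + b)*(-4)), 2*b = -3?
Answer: -198352 + I ≈ -1.9835e+5 + 1.0*I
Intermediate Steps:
b = -3/2 (b = (½)*(-3) = -3/2 ≈ -1.5000)
K(M) = M²*(-32 + 8*M) (K(M) = ((-4 + M)*8)*M² = (-32 + 8*M)*M² = M²*(-32 + 8*M))
W = I (W = √(-11 + (-1 - 3/2)*(-4)) = √(-11 - 5/2*(-4)) = √(-11 + 10) = √(-1) = I ≈ 1.0*I)
W + 46*K(-7) = I + 46*(8*(-7)²*(-4 - 7)) = I + 46*(8*49*(-11)) = I + 46*(-4312) = I - 198352 = -198352 + I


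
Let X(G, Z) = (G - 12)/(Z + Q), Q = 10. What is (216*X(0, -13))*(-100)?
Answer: -86400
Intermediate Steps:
X(G, Z) = (-12 + G)/(10 + Z) (X(G, Z) = (G - 12)/(Z + 10) = (-12 + G)/(10 + Z))
(216*X(0, -13))*(-100) = (216*((-12 + 0)/(10 - 13)))*(-100) = (216*(-12/(-3)))*(-100) = (216*(-⅓*(-12)))*(-100) = (216*4)*(-100) = 864*(-100) = -86400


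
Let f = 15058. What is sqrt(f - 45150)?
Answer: 2*I*sqrt(7523) ≈ 173.47*I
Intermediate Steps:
sqrt(f - 45150) = sqrt(15058 - 45150) = sqrt(-30092) = 2*I*sqrt(7523)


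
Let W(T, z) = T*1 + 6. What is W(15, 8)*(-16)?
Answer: -336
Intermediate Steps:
W(T, z) = 6 + T (W(T, z) = T + 6 = 6 + T)
W(15, 8)*(-16) = (6 + 15)*(-16) = 21*(-16) = -336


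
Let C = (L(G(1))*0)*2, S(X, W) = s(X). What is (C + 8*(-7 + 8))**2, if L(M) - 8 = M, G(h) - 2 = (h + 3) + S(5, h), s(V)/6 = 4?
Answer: 64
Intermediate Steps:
s(V) = 24 (s(V) = 6*4 = 24)
S(X, W) = 24
G(h) = 29 + h (G(h) = 2 + ((h + 3) + 24) = 2 + ((3 + h) + 24) = 2 + (27 + h) = 29 + h)
L(M) = 8 + M
C = 0 (C = ((8 + (29 + 1))*0)*2 = ((8 + 30)*0)*2 = (38*0)*2 = 0*2 = 0)
(C + 8*(-7 + 8))**2 = (0 + 8*(-7 + 8))**2 = (0 + 8*1)**2 = (0 + 8)**2 = 8**2 = 64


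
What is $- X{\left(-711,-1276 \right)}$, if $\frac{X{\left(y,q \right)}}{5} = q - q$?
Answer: $0$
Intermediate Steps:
$X{\left(y,q \right)} = 0$ ($X{\left(y,q \right)} = 5 \left(q - q\right) = 5 \cdot 0 = 0$)
$- X{\left(-711,-1276 \right)} = \left(-1\right) 0 = 0$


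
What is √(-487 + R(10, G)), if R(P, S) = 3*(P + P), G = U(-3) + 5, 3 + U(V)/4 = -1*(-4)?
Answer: I*√427 ≈ 20.664*I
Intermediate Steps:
U(V) = 4 (U(V) = -12 + 4*(-1*(-4)) = -12 + 4*4 = -12 + 16 = 4)
G = 9 (G = 4 + 5 = 9)
R(P, S) = 6*P (R(P, S) = 3*(2*P) = 6*P)
√(-487 + R(10, G)) = √(-487 + 6*10) = √(-487 + 60) = √(-427) = I*√427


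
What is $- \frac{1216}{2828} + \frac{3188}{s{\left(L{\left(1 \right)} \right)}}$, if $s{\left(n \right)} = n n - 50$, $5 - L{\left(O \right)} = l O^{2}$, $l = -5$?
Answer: $\frac{1119358}{17675} \approx 63.33$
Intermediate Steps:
$L{\left(O \right)} = 5 + 5 O^{2}$ ($L{\left(O \right)} = 5 - - 5 O^{2} = 5 + 5 O^{2}$)
$s{\left(n \right)} = -50 + n^{2}$ ($s{\left(n \right)} = n^{2} - 50 = -50 + n^{2}$)
$- \frac{1216}{2828} + \frac{3188}{s{\left(L{\left(1 \right)} \right)}} = - \frac{1216}{2828} + \frac{3188}{-50 + \left(5 + 5 \cdot 1^{2}\right)^{2}} = \left(-1216\right) \frac{1}{2828} + \frac{3188}{-50 + \left(5 + 5 \cdot 1\right)^{2}} = - \frac{304}{707} + \frac{3188}{-50 + \left(5 + 5\right)^{2}} = - \frac{304}{707} + \frac{3188}{-50 + 10^{2}} = - \frac{304}{707} + \frac{3188}{-50 + 100} = - \frac{304}{707} + \frac{3188}{50} = - \frac{304}{707} + 3188 \cdot \frac{1}{50} = - \frac{304}{707} + \frac{1594}{25} = \frac{1119358}{17675}$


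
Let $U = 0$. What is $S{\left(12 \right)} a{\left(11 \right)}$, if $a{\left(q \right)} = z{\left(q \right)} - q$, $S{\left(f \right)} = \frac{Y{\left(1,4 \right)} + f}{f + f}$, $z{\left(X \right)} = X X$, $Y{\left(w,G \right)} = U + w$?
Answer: $\frac{715}{12} \approx 59.583$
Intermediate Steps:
$Y{\left(w,G \right)} = w$ ($Y{\left(w,G \right)} = 0 + w = w$)
$z{\left(X \right)} = X^{2}$
$S{\left(f \right)} = \frac{1 + f}{2 f}$ ($S{\left(f \right)} = \frac{1 + f}{f + f} = \frac{1 + f}{2 f}$)
$a{\left(q \right)} = q^{2} - q$
$S{\left(12 \right)} a{\left(11 \right)} = \frac{1 + 12}{2 \cdot 12} \cdot 11 \left(-1 + 11\right) = \frac{1}{2} \cdot \frac{1}{12} \cdot 13 \cdot 11 \cdot 10 = \frac{13}{24} \cdot 110 = \frac{715}{12}$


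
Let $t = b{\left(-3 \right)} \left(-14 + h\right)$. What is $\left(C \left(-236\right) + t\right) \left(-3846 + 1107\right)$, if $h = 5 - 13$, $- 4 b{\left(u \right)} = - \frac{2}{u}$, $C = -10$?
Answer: $-6474083$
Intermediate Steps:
$b{\left(u \right)} = \frac{1}{2 u}$ ($b{\left(u \right)} = - \frac{\left(-2\right) \frac{1}{u}}{4} = \frac{1}{2 u}$)
$h = -8$ ($h = 5 - 13 = -8$)
$t = \frac{11}{3}$ ($t = \frac{1}{2 \left(-3\right)} \left(-14 - 8\right) = \frac{1}{2} \left(- \frac{1}{3}\right) \left(-22\right) = \left(- \frac{1}{6}\right) \left(-22\right) = \frac{11}{3} \approx 3.6667$)
$\left(C \left(-236\right) + t\right) \left(-3846 + 1107\right) = \left(\left(-10\right) \left(-236\right) + \frac{11}{3}\right) \left(-3846 + 1107\right) = \left(2360 + \frac{11}{3}\right) \left(-2739\right) = \frac{7091}{3} \left(-2739\right) = -6474083$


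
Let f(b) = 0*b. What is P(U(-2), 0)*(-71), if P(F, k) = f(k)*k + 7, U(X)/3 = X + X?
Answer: -497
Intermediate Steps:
U(X) = 6*X (U(X) = 3*(X + X) = 3*(2*X) = 6*X)
f(b) = 0
P(F, k) = 7 (P(F, k) = 0*k + 7 = 0 + 7 = 7)
P(U(-2), 0)*(-71) = 7*(-71) = -497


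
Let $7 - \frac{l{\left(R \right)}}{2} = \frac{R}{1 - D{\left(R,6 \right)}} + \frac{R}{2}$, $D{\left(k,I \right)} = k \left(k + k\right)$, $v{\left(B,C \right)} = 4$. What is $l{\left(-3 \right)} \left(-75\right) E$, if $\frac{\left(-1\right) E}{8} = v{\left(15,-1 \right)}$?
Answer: $\frac{679200}{17} \approx 39953.0$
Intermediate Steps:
$E = -32$ ($E = \left(-8\right) 4 = -32$)
$D{\left(k,I \right)} = 2 k^{2}$ ($D{\left(k,I \right)} = k 2 k = 2 k^{2}$)
$l{\left(R \right)} = 14 - R - \frac{2 R}{1 - 2 R^{2}}$ ($l{\left(R \right)} = 14 - 2 \left(\frac{R}{1 - 2 R^{2}} + \frac{R}{2}\right) = 14 - 2 \left(\frac{R}{2} + \frac{R}{1 - 2 R^{2}}\right) = 14 - \left(R + \frac{2 R}{1 - 2 R^{2}}\right) = 14 - R - \frac{2 R}{1 - 2 R^{2}}$)
$l{\left(-3 \right)} \left(-75\right) E = \frac{-14 - 2 \left(-3\right)^{3} + 3 \left(-3\right) + 28 \left(-3\right)^{2}}{-1 + 2 \left(-3\right)^{2}} \left(-75\right) \left(-32\right) = \frac{-14 - -54 - 9 + 28 \cdot 9}{-1 + 2 \cdot 9} \left(-75\right) \left(-32\right) = \frac{-14 + 54 - 9 + 252}{-1 + 18} \left(-75\right) \left(-32\right) = \frac{1}{17} \cdot 283 \left(-75\right) \left(-32\right) = \frac{283}{17} \left(-75\right) \left(-32\right) = \left(- \frac{21225}{17}\right) \left(-32\right) = \frac{679200}{17}$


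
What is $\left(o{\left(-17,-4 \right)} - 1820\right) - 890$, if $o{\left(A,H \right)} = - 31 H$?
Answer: $-2586$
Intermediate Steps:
$\left(o{\left(-17,-4 \right)} - 1820\right) - 890 = \left(\left(-31\right) \left(-4\right) - 1820\right) - 890 = \left(124 - 1820\right) - 890 = -1696 - 890 = -2586$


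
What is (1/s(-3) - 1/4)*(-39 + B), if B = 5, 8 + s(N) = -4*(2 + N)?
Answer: 17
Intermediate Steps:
s(N) = -16 - 4*N (s(N) = -8 - 4*(2 + N) = -8 + (-8 - 4*N) = -16 - 4*N)
(1/s(-3) - 1/4)*(-39 + B) = (1/(-16 - 4*(-3)) - 1/4)*(-39 + 5) = (1/(-16 + 12) - 1*¼)*(-34) = (1/(-4) - ¼)*(-34) = (1*(-¼) - ¼)*(-34) = (-¼ - ¼)*(-34) = -½*(-34) = 17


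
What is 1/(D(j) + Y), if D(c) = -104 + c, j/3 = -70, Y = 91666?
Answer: 1/91352 ≈ 1.0947e-5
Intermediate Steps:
j = -210 (j = 3*(-70) = -210)
1/(D(j) + Y) = 1/((-104 - 210) + 91666) = 1/(-314 + 91666) = 1/91352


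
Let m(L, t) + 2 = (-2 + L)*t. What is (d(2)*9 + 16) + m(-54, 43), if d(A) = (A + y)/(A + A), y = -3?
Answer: -9585/4 ≈ -2396.3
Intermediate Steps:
d(A) = (-3 + A)/(2*A) (d(A) = (A - 3)/(A + A) = (-3 + A)/((2*A)) = (-3 + A)*(1/(2*A)) = (-3 + A)/(2*A))
m(L, t) = -2 + t*(-2 + L) (m(L, t) = -2 + (-2 + L)*t = -2 + t*(-2 + L))
(d(2)*9 + 16) + m(-54, 43) = (((1/2)*(-3 + 2)/2)*9 + 16) + (-2 - 2*43 - 54*43) = (((1/2)*(1/2)*(-1))*9 + 16) + (-2 - 86 - 2322) = (-1/4*9 + 16) - 2410 = (-9/4 + 16) - 2410 = 55/4 - 2410 = -9585/4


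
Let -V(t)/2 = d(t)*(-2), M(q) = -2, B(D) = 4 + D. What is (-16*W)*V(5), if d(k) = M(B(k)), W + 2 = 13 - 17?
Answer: -768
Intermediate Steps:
W = -6 (W = -2 + (13 - 17) = -2 - 4 = -6)
d(k) = -2
V(t) = -8 (V(t) = -(-4)*(-2) = -2*4 = -8)
(-16*W)*V(5) = -16*(-6)*(-8) = 96*(-8) = -768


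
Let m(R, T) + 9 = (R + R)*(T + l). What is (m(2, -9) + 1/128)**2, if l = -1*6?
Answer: 77986561/16384 ≈ 4759.9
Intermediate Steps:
l = -6
m(R, T) = -9 + 2*R*(-6 + T) (m(R, T) = -9 + (R + R)*(T - 6) = -9 + (2*R)*(-6 + T) = -9 + 2*R*(-6 + T))
(m(2, -9) + 1/128)**2 = ((-9 - 12*2 + 2*2*(-9)) + 1/128)**2 = ((-9 - 24 - 36) + 1/128)**2 = (-69 + 1/128)**2 = (-8831/128)**2 = 77986561/16384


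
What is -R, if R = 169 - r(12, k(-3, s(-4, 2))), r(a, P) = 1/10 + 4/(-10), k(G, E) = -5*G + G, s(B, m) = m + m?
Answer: -1693/10 ≈ -169.30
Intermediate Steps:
s(B, m) = 2*m
k(G, E) = -4*G
r(a, P) = -3/10 (r(a, P) = 1*(⅒) + 4*(-⅒) = ⅒ - ⅖ = -3/10)
R = 1693/10 (R = 169 - 1*(-3/10) = 169 + 3/10 = 1693/10 ≈ 169.30)
-R = -1*1693/10 = -1693/10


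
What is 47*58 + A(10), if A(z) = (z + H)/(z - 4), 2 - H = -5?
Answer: 16373/6 ≈ 2728.8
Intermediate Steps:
H = 7 (H = 2 - 1*(-5) = 2 + 5 = 7)
A(z) = (7 + z)/(-4 + z) (A(z) = (z + 7)/(z - 4) = (7 + z)/(-4 + z))
47*58 + A(10) = 47*58 + (7 + 10)/(-4 + 10) = 2726 + 17/6 = 16373/6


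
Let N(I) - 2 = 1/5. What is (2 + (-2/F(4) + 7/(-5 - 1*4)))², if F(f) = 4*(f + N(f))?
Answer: 405769/311364 ≈ 1.3032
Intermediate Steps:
N(I) = 11/5 (N(I) = 2 + 1/5 = 2 + ⅕ = 11/5)
F(f) = 44/5 + 4*f (F(f) = 4*(f + 11/5) = 4*(11/5 + f) = 44/5 + 4*f)
(2 + (-2/F(4) + 7/(-5 - 1*4)))² = (2 + (-2/(44/5 + 4*4) + 7/(-5 - 1*4)))² = (2 + (-2/(44/5 + 16) + 7/(-5 - 4)))² = (2 + (-2/124/5 + 7/(-9)))² = (2 + (-2*5/124 + 7*(-⅑)))² = (2 + (-5/62 - 7/9))² = (2 - 479/558)² = (637/558)² = 405769/311364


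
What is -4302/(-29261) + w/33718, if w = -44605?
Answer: -1160132069/986622398 ≈ -1.1759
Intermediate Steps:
-4302/(-29261) + w/33718 = -4302/(-29261) - 44605/33718 = -4302*(-1/29261) - 44605*1/33718 = 4302/29261 - 44605/33718 = -1160132069/986622398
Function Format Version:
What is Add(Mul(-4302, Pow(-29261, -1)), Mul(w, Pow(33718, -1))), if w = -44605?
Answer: Rational(-1160132069, 986622398) ≈ -1.1759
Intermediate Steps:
Add(Mul(-4302, Pow(-29261, -1)), Mul(w, Pow(33718, -1))) = Add(Mul(-4302, Pow(-29261, -1)), Mul(-44605, Pow(33718, -1))) = Add(Mul(-4302, Rational(-1, 29261)), Mul(-44605, Rational(1, 33718))) = Add(Rational(4302, 29261), Rational(-44605, 33718)) = Rational(-1160132069, 986622398)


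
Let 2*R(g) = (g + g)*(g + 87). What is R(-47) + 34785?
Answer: 32905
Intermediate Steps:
R(g) = g*(87 + g) (R(g) = ((g + g)*(g + 87))/2 = ((2*g)*(87 + g))/2 = (2*g*(87 + g))/2 = g*(87 + g))
R(-47) + 34785 = -47*(87 - 47) + 34785 = -47*40 + 34785 = -1880 + 34785 = 32905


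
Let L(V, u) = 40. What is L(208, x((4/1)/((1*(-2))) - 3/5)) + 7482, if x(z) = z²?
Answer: 7522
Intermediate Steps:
L(208, x((4/1)/((1*(-2))) - 3/5)) + 7482 = 40 + 7482 = 7522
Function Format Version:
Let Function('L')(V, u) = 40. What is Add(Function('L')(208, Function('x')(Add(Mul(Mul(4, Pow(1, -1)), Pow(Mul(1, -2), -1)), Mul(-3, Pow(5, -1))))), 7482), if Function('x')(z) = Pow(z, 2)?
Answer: 7522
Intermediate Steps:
Add(Function('L')(208, Function('x')(Add(Mul(Mul(4, Pow(1, -1)), Pow(Mul(1, -2), -1)), Mul(-3, Pow(5, -1))))), 7482) = Add(40, 7482) = 7522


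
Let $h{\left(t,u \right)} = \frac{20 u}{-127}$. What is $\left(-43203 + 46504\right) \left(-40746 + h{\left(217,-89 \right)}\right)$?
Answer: $- \frac{17075947562}{127} \approx -1.3446 \cdot 10^{8}$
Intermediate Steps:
$h{\left(t,u \right)} = - \frac{20 u}{127}$ ($h{\left(t,u \right)} = 20 u \left(- \frac{1}{127}\right) = - \frac{20 u}{127}$)
$\left(-43203 + 46504\right) \left(-40746 + h{\left(217,-89 \right)}\right) = \left(-43203 + 46504\right) \left(-40746 - - \frac{1780}{127}\right) = 3301 \left(-40746 + \frac{1780}{127}\right) = 3301 \left(- \frac{5172962}{127}\right) = - \frac{17075947562}{127}$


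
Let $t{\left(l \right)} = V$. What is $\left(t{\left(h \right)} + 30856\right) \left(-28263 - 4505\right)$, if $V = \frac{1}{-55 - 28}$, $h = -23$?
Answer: $- \frac{83920388096}{83} \approx -1.0111 \cdot 10^{9}$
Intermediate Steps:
$V = - \frac{1}{83}$ ($V = \frac{1}{-83} = - \frac{1}{83} \approx -0.012048$)
$t{\left(l \right)} = - \frac{1}{83}$
$\left(t{\left(h \right)} + 30856\right) \left(-28263 - 4505\right) = \left(- \frac{1}{83} + 30856\right) \left(-28263 - 4505\right) = \frac{2561047}{83} \left(-32768\right) = - \frac{83920388096}{83}$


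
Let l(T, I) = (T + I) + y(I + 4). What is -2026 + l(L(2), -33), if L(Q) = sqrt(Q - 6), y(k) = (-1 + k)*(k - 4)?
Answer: -1069 + 2*I ≈ -1069.0 + 2.0*I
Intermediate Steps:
y(k) = (-1 + k)*(-4 + k)
L(Q) = sqrt(-6 + Q)
l(T, I) = -16 + T + (4 + I)**2 - 4*I (l(T, I) = (T + I) + (4 + (I + 4)**2 - 5*(I + 4)) = (I + T) + (4 + (4 + I)**2 - 5*(4 + I)) = (I + T) + (4 + (4 + I)**2 + (-20 - 5*I)) = (I + T) + (-16 + (4 + I)**2 - 5*I) = -16 + T + (4 + I)**2 - 4*I)
-2026 + l(L(2), -33) = -2026 + (sqrt(-6 + 2) + (-33)**2 + 4*(-33)) = -2026 + (sqrt(-4) + 1089 - 132) = -2026 + (2*I + 1089 - 132) = -2026 + (957 + 2*I) = -1069 + 2*I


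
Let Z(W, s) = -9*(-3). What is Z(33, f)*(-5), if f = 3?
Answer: -135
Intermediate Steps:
Z(W, s) = 27
Z(33, f)*(-5) = 27*(-5) = -135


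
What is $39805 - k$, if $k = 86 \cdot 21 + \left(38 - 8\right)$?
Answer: $37969$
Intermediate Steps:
$k = 1836$ ($k = 1806 + \left(38 - 8\right) = 1806 + 30 = 1836$)
$39805 - k = 39805 - 1836 = 37969$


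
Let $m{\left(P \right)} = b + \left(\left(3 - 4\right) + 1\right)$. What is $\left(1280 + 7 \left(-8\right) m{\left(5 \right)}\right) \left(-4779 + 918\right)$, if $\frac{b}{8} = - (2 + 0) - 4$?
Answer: $-15320448$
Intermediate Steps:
$b = -48$ ($b = 8 \left(- (2 + 0) - 4\right) = 8 \left(\left(-1\right) 2 - 4\right) = 8 \left(-2 - 4\right) = 8 \left(-6\right) = -48$)
$m{\left(P \right)} = -48$ ($m{\left(P \right)} = -48 + \left(\left(3 - 4\right) + 1\right) = -48 + \left(-1 + 1\right) = -48 + 0 = -48$)
$\left(1280 + 7 \left(-8\right) m{\left(5 \right)}\right) \left(-4779 + 918\right) = \left(1280 + 7 \left(-8\right) \left(-48\right)\right) \left(-4779 + 918\right) = \left(1280 - -2688\right) \left(-3861\right) = \left(1280 + 2688\right) \left(-3861\right) = 3968 \left(-3861\right) = -15320448$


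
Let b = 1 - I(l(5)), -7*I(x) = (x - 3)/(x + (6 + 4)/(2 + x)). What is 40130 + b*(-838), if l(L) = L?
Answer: 1766464/45 ≈ 39255.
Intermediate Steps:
I(x) = -(-3 + x)/(7*(x + 10/(2 + x))) (I(x) = -(x - 3)/(7*(x + (6 + 4)/(2 + x))) = -(-3 + x)/(7*(x + 10/(2 + x))))
b = 47/45 (b = 1 - (6 + 5 - 1*5²)/(7*(10 + 5² + 2*5)) = 1 - (6 + 5 - 1*25)/(7*(10 + 25 + 10)) = 1 - (6 + 5 - 25)/(7*45) = 1 - (-14)/(7*45) = 1 - 1*(-2/45) = 1 + 2/45 = 47/45 ≈ 1.0444)
40130 + b*(-838) = 40130 + (47/45)*(-838) = 40130 - 39386/45 = 1766464/45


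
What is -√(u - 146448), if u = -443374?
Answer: -I*√589822 ≈ -768.0*I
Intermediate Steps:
-√(u - 146448) = -√(-443374 - 146448) = -√(-589822) = -I*√589822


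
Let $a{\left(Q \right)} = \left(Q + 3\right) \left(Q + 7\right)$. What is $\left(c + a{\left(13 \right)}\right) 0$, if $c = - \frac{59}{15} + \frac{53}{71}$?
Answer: $0$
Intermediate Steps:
$a{\left(Q \right)} = \left(3 + Q\right) \left(7 + Q\right)$
$c = - \frac{3394}{1065}$ ($c = \left(-59\right) \frac{1}{15} + 53 \cdot \frac{1}{71} = - \frac{59}{15} + \frac{53}{71} = - \frac{3394}{1065} \approx -3.1869$)
$\left(c + a{\left(13 \right)}\right) 0 = \left(- \frac{3394}{1065} + \left(21 + 13^{2} + 10 \cdot 13\right)\right) 0 = \left(- \frac{3394}{1065} + \left(21 + 169 + 130\right)\right) 0 = \left(- \frac{3394}{1065} + 320\right) 0 = \frac{337406}{1065} \cdot 0 = 0$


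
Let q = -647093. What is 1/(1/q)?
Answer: -647093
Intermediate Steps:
1/(1/q) = 1/(1/(-647093)) = 1/(-1/647093) = -647093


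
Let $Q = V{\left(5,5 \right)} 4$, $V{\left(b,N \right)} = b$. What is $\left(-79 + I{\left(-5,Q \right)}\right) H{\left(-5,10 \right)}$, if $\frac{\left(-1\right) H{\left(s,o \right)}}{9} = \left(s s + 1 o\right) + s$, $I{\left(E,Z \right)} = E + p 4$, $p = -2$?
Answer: $24840$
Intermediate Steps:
$Q = 20$ ($Q = 5 \cdot 4 = 20$)
$I{\left(E,Z \right)} = -8 + E$ ($I{\left(E,Z \right)} = E - 8 = -8 + E$)
$H{\left(s,o \right)} = - 9 o - 9 s - 9 s^{2}$ ($H{\left(s,o \right)} = - 9 \left(\left(s s + 1 o\right) + s\right) = - 9 \left(\left(s^{2} + o\right) + s\right) = - 9 \left(\left(o + s^{2}\right) + s\right) = - 9 \left(o + s + s^{2}\right) = - 9 o - 9 s - 9 s^{2}$)
$\left(-79 + I{\left(-5,Q \right)}\right) H{\left(-5,10 \right)} = \left(-79 - 13\right) \left(\left(-9\right) 10 - -45 - 9 \left(-5\right)^{2}\right) = \left(-79 - 13\right) \left(-90 + 45 - 225\right) = - 92 \left(-90 + 45 - 225\right) = \left(-92\right) \left(-270\right) = 24840$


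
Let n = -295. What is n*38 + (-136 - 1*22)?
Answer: -11368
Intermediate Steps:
n*38 + (-136 - 1*22) = -295*38 + (-136 - 1*22) = -11210 + (-136 - 22) = -11210 - 158 = -11368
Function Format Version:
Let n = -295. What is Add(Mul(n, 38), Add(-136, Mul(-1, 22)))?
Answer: -11368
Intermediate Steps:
Add(Mul(n, 38), Add(-136, Mul(-1, 22))) = Add(Mul(-295, 38), Add(-136, Mul(-1, 22))) = Add(-11210, Add(-136, -22)) = Add(-11210, -158) = -11368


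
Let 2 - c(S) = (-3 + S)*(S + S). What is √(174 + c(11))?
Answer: 0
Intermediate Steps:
c(S) = 2 - 2*S*(-3 + S) (c(S) = 2 - (-3 + S)*(S + S) = 2 - (-3 + S)*2*S = 2 - 2*S*(-3 + S))
√(174 + c(11)) = √(174 + (2 - 2*11² + 6*11)) = √(174 + (2 - 2*121 + 66)) = √(174 + (2 - 242 + 66)) = √(174 - 174) = √0 = 0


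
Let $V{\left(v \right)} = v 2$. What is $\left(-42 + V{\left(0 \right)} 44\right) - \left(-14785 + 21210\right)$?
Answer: $-6467$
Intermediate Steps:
$V{\left(v \right)} = 2 v$
$\left(-42 + V{\left(0 \right)} 44\right) - \left(-14785 + 21210\right) = \left(-42 + 2 \cdot 0 \cdot 44\right) - \left(-14785 + 21210\right) = \left(-42 + 0 \cdot 44\right) - 6425 = \left(-42 + 0\right) - 6425 = -42 - 6425 = -6467$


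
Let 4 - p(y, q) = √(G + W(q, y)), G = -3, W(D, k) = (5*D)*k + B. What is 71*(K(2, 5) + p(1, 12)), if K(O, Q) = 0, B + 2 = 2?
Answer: 284 - 71*√57 ≈ -252.04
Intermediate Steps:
B = 0 (B = -2 + 2 = 0)
W(D, k) = 5*D*k (W(D, k) = (5*D)*k + 0 = 5*D*k + 0 = 5*D*k)
p(y, q) = 4 - √(-3 + 5*q*y)
71*(K(2, 5) + p(1, 12)) = 71*(0 + (4 - √(-3 + 5*12*1))) = 71*(0 + (4 - √(-3 + 60))) = 71*(0 + (4 - √57)) = 71*(4 - √57) = 284 - 71*√57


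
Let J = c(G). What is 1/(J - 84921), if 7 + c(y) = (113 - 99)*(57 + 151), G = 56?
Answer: -1/82016 ≈ -1.2193e-5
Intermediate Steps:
c(y) = 2905 (c(y) = -7 + (113 - 99)*(57 + 151) = -7 + 14*208 = -7 + 2912 = 2905)
J = 2905
1/(J - 84921) = 1/(2905 - 84921) = 1/(-82016) = -1/82016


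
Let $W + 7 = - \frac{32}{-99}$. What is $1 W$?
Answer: $- \frac{661}{99} \approx -6.6768$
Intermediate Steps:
$W = - \frac{661}{99}$ ($W = -7 - \frac{32}{-99} = -7 - - \frac{32}{99} = -7 + \frac{32}{99} = - \frac{661}{99} \approx -6.6768$)
$1 W = 1 \left(- \frac{661}{99}\right) = - \frac{661}{99}$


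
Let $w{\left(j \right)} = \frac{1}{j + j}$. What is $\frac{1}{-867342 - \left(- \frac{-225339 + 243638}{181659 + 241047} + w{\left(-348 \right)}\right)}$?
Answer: $- \frac{16344632}{14176385077099} \approx -1.1529 \cdot 10^{-6}$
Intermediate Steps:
$w{\left(j \right)} = \frac{1}{2 j}$
$\frac{1}{-867342 - \left(- \frac{-225339 + 243638}{181659 + 241047} + w{\left(-348 \right)}\right)} = \frac{1}{-867342 - \left(- \frac{1}{696} - \frac{-225339 + 243638}{181659 + 241047}\right)} = \frac{1}{-867342 + \left(\frac{18299}{422706} - \frac{1}{2} \left(- \frac{1}{348}\right)\right)} = \frac{1}{-867342 + \left(18299 \cdot \frac{1}{422706} - - \frac{1}{696}\right)} = \frac{1}{-867342 + \left(\frac{18299}{422706} + \frac{1}{696}\right)} = \frac{1}{-867342 + \frac{731045}{16344632}} = \frac{1}{- \frac{14176385077099}{16344632}} = - \frac{16344632}{14176385077099}$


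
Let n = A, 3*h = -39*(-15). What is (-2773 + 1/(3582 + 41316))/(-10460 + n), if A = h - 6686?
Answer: 124502153/761065998 ≈ 0.16359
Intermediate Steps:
h = 195 (h = (-39*(-15))/3 = (1/3)*585 = 195)
A = -6491 (A = 195 - 6686 = -6491)
n = -6491
(-2773 + 1/(3582 + 41316))/(-10460 + n) = (-2773 + 1/(3582 + 41316))/(-10460 - 6491) = (-2773 + 1/44898)/(-16951) = (-2773 + 1/44898)*(-1/16951) = -124502153/44898*(-1/16951) = 124502153/761065998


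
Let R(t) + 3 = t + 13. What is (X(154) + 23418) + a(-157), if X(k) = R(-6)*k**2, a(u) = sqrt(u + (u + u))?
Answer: 118282 + I*sqrt(471) ≈ 1.1828e+5 + 21.703*I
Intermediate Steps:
a(u) = sqrt(3)*sqrt(u) (a(u) = sqrt(u + 2*u) = sqrt(3*u) = sqrt(3)*sqrt(u))
R(t) = 10 + t (R(t) = -3 + (t + 13) = -3 + (13 + t) = 10 + t)
X(k) = 4*k**2 (X(k) = (10 - 6)*k**2 = 4*k**2)
(X(154) + 23418) + a(-157) = (4*154**2 + 23418) + sqrt(3)*sqrt(-157) = (4*23716 + 23418) + sqrt(3)*(I*sqrt(157)) = (94864 + 23418) + I*sqrt(471) = 118282 + I*sqrt(471)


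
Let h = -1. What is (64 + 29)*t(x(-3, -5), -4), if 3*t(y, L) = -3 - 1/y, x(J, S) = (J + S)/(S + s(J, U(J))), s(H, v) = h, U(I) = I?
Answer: -465/4 ≈ -116.25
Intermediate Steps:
s(H, v) = -1
x(J, S) = (J + S)/(-1 + S) (x(J, S) = (J + S)/(S - 1) = (J + S)/(-1 + S))
t(y, L) = -1 - 1/(3*y) (t(y, L) = (-3 - 1/y)/3 = -1 - 1/(3*y))
(64 + 29)*t(x(-3, -5), -4) = (64 + 29)*((-⅓ - (-3 - 5)/(-1 - 5))/(((-3 - 5)/(-1 - 5)))) = 93*((-⅓ - (-8)/(-6))/((-8/(-6)))) = 93*((-⅓ - (-1)*(-8)/6)/((-⅙*(-8)))) = 93*((-⅓ - 1*4/3)/(4/3)) = 93*(3*(-⅓ - 4/3)/4) = 93*((¾)*(-5/3)) = 93*(-5/4) = -465/4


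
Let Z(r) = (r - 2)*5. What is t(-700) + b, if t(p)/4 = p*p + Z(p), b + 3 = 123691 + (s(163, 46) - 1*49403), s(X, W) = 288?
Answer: 2020533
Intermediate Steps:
Z(r) = -10 + 5*r (Z(r) = (-2 + r)*5 = -10 + 5*r)
b = 74573 (b = -3 + (123691 + (288 - 1*49403)) = -3 + (123691 + (288 - 49403)) = -3 + (123691 - 49115) = -3 + 74576 = 74573)
t(p) = -40 + 4*p² + 20*p (t(p) = 4*(p*p + (-10 + 5*p)) = 4*(p² + (-10 + 5*p)) = 4*(-10 + p² + 5*p) = -40 + 4*p² + 20*p)
t(-700) + b = (-40 + 4*(-700)² + 20*(-700)) + 74573 = (-40 + 4*490000 - 14000) + 74573 = (-40 + 1960000 - 14000) + 74573 = 1945960 + 74573 = 2020533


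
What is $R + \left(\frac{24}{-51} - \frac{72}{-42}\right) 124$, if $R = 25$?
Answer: $\frac{21327}{119} \approx 179.22$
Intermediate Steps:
$R + \left(\frac{24}{-51} - \frac{72}{-42}\right) 124 = 25 + \left(\frac{24}{-51} - \frac{72}{-42}\right) 124 = 25 + \left(24 \left(- \frac{1}{51}\right) - - \frac{12}{7}\right) 124 = 25 + \left(- \frac{8}{17} + \frac{12}{7}\right) 124 = 25 + \frac{148}{119} \cdot 124 = 25 + \frac{18352}{119} = \frac{21327}{119}$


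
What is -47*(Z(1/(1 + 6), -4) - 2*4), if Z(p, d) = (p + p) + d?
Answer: 3854/7 ≈ 550.57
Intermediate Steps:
Z(p, d) = d + 2*p (Z(p, d) = 2*p + d = d + 2*p)
-47*(Z(1/(1 + 6), -4) - 2*4) = -47*((-4 + 2/(1 + 6)) - 2*4) = -47*((-4 + 2/7) - 8) = -47*(-26/7 - 8) = -47*(-82/7) = 3854/7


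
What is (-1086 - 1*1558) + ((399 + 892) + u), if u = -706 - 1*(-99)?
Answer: -1960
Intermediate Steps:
u = -607 (u = -706 + 99 = -607)
(-1086 - 1*1558) + ((399 + 892) + u) = (-1086 - 1*1558) + ((399 + 892) - 607) = (-1086 - 1558) + (1291 - 607) = -2644 + 684 = -1960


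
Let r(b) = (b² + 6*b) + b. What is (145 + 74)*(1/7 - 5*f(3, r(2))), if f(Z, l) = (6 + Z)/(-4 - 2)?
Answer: 23433/14 ≈ 1673.8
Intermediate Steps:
r(b) = b² + 7*b
f(Z, l) = -1 - Z/6 (f(Z, l) = (6 + Z)/(-6) = (6 + Z)*(-⅙) = -1 - Z/6)
(145 + 74)*(1/7 - 5*f(3, r(2))) = (145 + 74)*(1/7 - 5*(-1 - ⅙*3)) = 219*(⅐ - 5*(-1 - ½)) = 219*(⅐ - 5*(-3/2)) = 219*(⅐ + 15/2) = 219*(107/14) = 23433/14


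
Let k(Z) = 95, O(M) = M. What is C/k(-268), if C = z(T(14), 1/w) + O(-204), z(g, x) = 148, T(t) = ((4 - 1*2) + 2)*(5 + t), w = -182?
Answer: -56/95 ≈ -0.58947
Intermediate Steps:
T(t) = 20 + 4*t (T(t) = ((4 - 2) + 2)*(5 + t) = (2 + 2)*(5 + t) = 4*(5 + t) = 20 + 4*t)
C = -56 (C = 148 - 204 = -56)
C/k(-268) = -56/95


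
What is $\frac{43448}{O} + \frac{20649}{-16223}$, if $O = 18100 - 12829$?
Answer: $\frac{596016025}{85511433} \approx 6.97$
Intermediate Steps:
$O = 5271$ ($O = 18100 - 12829 = 5271$)
$\frac{43448}{O} + \frac{20649}{-16223} = \frac{43448}{5271} + \frac{20649}{-16223} = 43448 \cdot \frac{1}{5271} + 20649 \left(- \frac{1}{16223}\right) = \frac{43448}{5271} - \frac{20649}{16223} = \frac{596016025}{85511433}$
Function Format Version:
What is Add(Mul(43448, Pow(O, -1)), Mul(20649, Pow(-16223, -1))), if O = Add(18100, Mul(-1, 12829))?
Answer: Rational(596016025, 85511433) ≈ 6.9700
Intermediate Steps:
O = 5271 (O = Add(18100, -12829) = 5271)
Add(Mul(43448, Pow(O, -1)), Mul(20649, Pow(-16223, -1))) = Add(Mul(43448, Pow(5271, -1)), Mul(20649, Pow(-16223, -1))) = Add(Mul(43448, Rational(1, 5271)), Mul(20649, Rational(-1, 16223))) = Add(Rational(43448, 5271), Rational(-20649, 16223)) = Rational(596016025, 85511433)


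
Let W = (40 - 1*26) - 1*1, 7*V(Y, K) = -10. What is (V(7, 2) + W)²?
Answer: 6561/49 ≈ 133.90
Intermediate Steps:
V(Y, K) = -10/7 (V(Y, K) = (⅐)*(-10) = -10/7)
W = 13 (W = (40 - 26) - 1 = 14 - 1 = 13)
(V(7, 2) + W)² = (-10/7 + 13)² = (81/7)² = 6561/49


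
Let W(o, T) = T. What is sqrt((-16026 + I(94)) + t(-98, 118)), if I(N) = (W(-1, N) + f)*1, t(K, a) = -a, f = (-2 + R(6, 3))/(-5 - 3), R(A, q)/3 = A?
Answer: 2*I*sqrt(4013) ≈ 126.7*I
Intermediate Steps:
R(A, q) = 3*A
f = -2 (f = (-2 + 3*6)/(-5 - 3) = (-2 + 18)/(-8) = 16*(-1/8) = -2)
I(N) = -2 + N (I(N) = (N - 2)*1 = (-2 + N)*1 = -2 + N)
sqrt((-16026 + I(94)) + t(-98, 118)) = sqrt((-16026 + (-2 + 94)) - 1*118) = sqrt((-16026 + 92) - 118) = sqrt(-15934 - 118) = sqrt(-16052) = 2*I*sqrt(4013)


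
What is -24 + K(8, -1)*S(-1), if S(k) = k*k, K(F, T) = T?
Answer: -25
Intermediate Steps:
S(k) = k²
-24 + K(8, -1)*S(-1) = -24 - 1*(-1)² = -24 - 1*1 = -24 - 1 = -25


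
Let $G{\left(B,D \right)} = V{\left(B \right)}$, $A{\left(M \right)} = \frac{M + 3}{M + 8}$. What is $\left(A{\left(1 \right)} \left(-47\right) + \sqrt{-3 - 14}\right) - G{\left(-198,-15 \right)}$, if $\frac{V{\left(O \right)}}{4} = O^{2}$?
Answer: $- \frac{1411532}{9} + i \sqrt{17} \approx -1.5684 \cdot 10^{5} + 4.1231 i$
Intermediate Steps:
$V{\left(O \right)} = 4 O^{2}$
$A{\left(M \right)} = \frac{3 + M}{8 + M}$
$G{\left(B,D \right)} = 4 B^{2}$
$\left(A{\left(1 \right)} \left(-47\right) + \sqrt{-3 - 14}\right) - G{\left(-198,-15 \right)} = \left(\frac{3 + 1}{8 + 1} \left(-47\right) + \sqrt{-3 - 14}\right) - 4 \left(-198\right)^{2} = \left(\frac{1}{9} \cdot 4 \left(-47\right) + \sqrt{-17}\right) - 4 \cdot 39204 = \left(\frac{1}{9} \cdot 4 \left(-47\right) + i \sqrt{17}\right) - 156816 = \left(\frac{4}{9} \left(-47\right) + i \sqrt{17}\right) - 156816 = \left(- \frac{188}{9} + i \sqrt{17}\right) - 156816 = - \frac{1411532}{9} + i \sqrt{17}$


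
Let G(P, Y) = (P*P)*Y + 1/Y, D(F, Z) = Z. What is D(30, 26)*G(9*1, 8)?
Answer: 67405/4 ≈ 16851.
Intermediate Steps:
G(P, Y) = 1/Y + Y*P² (G(P, Y) = P²*Y + 1/Y = Y*P² + 1/Y = 1/Y + Y*P²)
D(30, 26)*G(9*1, 8) = 26*(1/8 + 8*(9*1)²) = 26*(⅛ + 8*9²) = 26*(⅛ + 8*81) = 26*(⅛ + 648) = 26*(5185/8) = 67405/4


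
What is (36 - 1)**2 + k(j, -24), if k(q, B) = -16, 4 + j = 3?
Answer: 1209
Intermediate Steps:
j = -1 (j = -4 + 3 = -1)
(36 - 1)**2 + k(j, -24) = (36 - 1)**2 - 16 = 35**2 - 16 = 1225 - 16 = 1209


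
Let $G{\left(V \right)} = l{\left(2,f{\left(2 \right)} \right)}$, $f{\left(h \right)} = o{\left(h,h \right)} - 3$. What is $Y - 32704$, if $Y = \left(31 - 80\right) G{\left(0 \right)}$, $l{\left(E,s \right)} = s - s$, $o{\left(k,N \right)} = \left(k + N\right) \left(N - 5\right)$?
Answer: $-32704$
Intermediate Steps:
$o{\left(k,N \right)} = \left(-5 + N\right) \left(N + k\right)$ ($o{\left(k,N \right)} = \left(N + k\right) \left(-5 + N\right) = \left(-5 + N\right) \left(N + k\right)$)
$f{\left(h \right)} = -3 - 10 h + 2 h^{2}$ ($f{\left(h \right)} = \left(h^{2} - 5 h - 5 h + h h\right) - 3 = \left(h^{2} - 5 h - 5 h + h^{2}\right) - 3 = \left(- 10 h + 2 h^{2}\right) - 3 = -3 - 10 h + 2 h^{2}$)
$l{\left(E,s \right)} = 0$
$G{\left(V \right)} = 0$
$Y = 0$ ($Y = \left(31 - 80\right) 0 = \left(-49\right) 0 = 0$)
$Y - 32704 = 0 - 32704 = -32704$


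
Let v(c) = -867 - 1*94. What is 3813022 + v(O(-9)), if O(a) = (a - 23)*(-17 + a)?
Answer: 3812061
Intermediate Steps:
O(a) = (-23 + a)*(-17 + a)
v(c) = -961 (v(c) = -867 - 94 = -961)
3813022 + v(O(-9)) = 3813022 - 961 = 3812061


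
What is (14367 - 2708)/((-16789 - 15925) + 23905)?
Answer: -11659/8809 ≈ -1.3235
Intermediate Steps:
(14367 - 2708)/((-16789 - 15925) + 23905) = 11659/(-32714 + 23905) = 11659/(-8809) = 11659*(-1/8809) = -11659/8809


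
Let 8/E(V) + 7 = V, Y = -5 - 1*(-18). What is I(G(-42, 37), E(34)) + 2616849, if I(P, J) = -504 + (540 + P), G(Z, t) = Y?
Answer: 2616898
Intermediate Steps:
Y = 13 (Y = -5 + 18 = 13)
G(Z, t) = 13
E(V) = 8/(-7 + V)
I(P, J) = 36 + P
I(G(-42, 37), E(34)) + 2616849 = (36 + 13) + 2616849 = 49 + 2616849 = 2616898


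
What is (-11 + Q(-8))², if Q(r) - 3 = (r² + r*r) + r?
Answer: 12544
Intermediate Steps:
Q(r) = 3 + r + 2*r² (Q(r) = 3 + ((r² + r*r) + r) = 3 + ((r² + r²) + r) = 3 + (2*r² + r) = 3 + (r + 2*r²) = 3 + r + 2*r²)
(-11 + Q(-8))² = (-11 + (3 - 8 + 2*(-8)²))² = (-11 + (3 - 8 + 2*64))² = (-11 + (3 - 8 + 128))² = (-11 + 123)² = 112² = 12544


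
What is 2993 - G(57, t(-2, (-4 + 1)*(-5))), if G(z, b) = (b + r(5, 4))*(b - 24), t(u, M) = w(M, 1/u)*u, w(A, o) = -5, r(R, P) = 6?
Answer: 3217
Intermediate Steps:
t(u, M) = -5*u
G(z, b) = (-24 + b)*(6 + b) (G(z, b) = (b + 6)*(b - 24) = (6 + b)*(-24 + b) = (-24 + b)*(6 + b))
2993 - G(57, t(-2, (-4 + 1)*(-5))) = 2993 - (-144 + (-5*(-2))² - (-90)*(-2)) = 2993 - (-144 + 10² - 18*10) = 2993 - (-144 + 100 - 180) = 2993 - 1*(-224) = 2993 + 224 = 3217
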